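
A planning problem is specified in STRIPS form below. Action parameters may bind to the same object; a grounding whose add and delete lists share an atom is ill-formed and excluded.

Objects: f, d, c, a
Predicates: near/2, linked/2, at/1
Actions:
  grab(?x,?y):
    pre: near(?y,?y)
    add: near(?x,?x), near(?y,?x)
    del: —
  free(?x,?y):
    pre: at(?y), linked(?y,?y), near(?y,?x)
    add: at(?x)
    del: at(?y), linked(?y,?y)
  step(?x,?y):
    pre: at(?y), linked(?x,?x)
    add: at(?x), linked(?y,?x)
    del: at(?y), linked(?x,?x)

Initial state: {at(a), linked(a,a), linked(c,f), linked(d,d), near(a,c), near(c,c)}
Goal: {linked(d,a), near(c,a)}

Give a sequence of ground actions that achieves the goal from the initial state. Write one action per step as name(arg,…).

1. grab(a,c)  →  {at(a), linked(a,a), linked(c,f), linked(d,d), near(a,a), near(a,c), near(c,a), near(c,c)}
2. step(d,a)  →  {at(d), linked(a,a), linked(a,d), linked(c,f), near(a,a), near(a,c), near(c,a), near(c,c)}
3. step(a,d)  →  {at(a), linked(a,d), linked(c,f), linked(d,a), near(a,a), near(a,c), near(c,a), near(c,c)}

grab(a,c); step(d,a); step(a,d)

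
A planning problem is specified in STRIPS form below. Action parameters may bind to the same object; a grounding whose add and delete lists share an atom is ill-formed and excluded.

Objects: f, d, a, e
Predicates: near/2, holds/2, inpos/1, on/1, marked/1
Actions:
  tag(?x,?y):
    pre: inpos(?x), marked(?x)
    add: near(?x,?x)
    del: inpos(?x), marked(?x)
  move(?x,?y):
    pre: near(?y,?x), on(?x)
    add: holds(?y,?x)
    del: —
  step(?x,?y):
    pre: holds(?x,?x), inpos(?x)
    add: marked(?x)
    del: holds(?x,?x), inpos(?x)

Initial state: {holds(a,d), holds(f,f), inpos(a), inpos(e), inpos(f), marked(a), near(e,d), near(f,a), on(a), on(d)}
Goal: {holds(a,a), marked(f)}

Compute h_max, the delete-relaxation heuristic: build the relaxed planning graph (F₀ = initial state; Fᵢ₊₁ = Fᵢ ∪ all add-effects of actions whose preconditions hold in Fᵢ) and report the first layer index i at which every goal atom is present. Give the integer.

2

F0 = init (10 atoms)
F1 = F0 ∪ {holds(e,d), holds(f,a), marked(f), near(a,a)}  (14 atoms)
F2 = F1 ∪ {holds(a,a), near(f,f)}  (16 atoms)
goal ⊆ F2  ⇒  h_max = 2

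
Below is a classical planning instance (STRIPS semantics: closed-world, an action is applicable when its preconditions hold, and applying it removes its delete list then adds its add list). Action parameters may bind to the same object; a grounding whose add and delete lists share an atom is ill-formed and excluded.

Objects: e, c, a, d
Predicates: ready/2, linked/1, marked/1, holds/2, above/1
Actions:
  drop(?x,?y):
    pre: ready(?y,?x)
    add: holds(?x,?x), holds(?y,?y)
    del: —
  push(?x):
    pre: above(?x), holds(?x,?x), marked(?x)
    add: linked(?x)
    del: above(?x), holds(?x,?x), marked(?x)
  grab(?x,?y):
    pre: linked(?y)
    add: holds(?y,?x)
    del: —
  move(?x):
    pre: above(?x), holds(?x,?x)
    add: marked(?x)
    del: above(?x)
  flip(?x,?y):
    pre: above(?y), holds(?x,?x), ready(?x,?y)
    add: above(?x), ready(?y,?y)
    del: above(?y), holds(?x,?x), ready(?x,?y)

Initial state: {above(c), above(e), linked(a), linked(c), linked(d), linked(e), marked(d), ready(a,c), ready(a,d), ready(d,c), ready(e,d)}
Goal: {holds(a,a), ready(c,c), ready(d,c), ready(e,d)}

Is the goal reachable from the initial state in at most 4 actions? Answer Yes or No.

1. drop(c,a)  →  {above(c), above(e), holds(a,a), holds(c,c), linked(a), linked(c), linked(d), linked(e), marked(d), ready(a,c), ready(a,d), ready(d,c), ready(e,d)}
2. flip(a,c)  →  {above(a), above(e), holds(c,c), linked(a), linked(c), linked(d), linked(e), marked(d), ready(a,d), ready(c,c), ready(d,c), ready(e,d)}
3. drop(d,a)  →  {above(a), above(e), holds(a,a), holds(c,c), holds(d,d), linked(a), linked(c), linked(d), linked(e), marked(d), ready(a,d), ready(c,c), ready(d,c), ready(e,d)}
optimal plan length = 3; 3 ≤ 4

Yes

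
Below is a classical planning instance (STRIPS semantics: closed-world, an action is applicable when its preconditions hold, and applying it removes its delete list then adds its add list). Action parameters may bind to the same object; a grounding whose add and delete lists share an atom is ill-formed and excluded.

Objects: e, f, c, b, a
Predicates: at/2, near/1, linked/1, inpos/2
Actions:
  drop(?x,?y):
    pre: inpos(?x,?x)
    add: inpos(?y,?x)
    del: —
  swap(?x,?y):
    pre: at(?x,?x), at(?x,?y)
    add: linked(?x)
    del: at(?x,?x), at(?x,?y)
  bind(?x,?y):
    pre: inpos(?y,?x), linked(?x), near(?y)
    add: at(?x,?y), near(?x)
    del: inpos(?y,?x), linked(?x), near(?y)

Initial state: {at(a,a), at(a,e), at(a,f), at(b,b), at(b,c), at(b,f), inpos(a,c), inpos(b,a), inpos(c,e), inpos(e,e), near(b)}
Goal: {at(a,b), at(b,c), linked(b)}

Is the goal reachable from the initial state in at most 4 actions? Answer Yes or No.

1. swap(b,f)  →  {at(a,a), at(a,e), at(a,f), at(b,c), inpos(a,c), inpos(b,a), inpos(c,e), inpos(e,e), linked(b), near(b)}
2. swap(a,e)  →  {at(a,f), at(b,c), inpos(a,c), inpos(b,a), inpos(c,e), inpos(e,e), linked(a), linked(b), near(b)}
3. bind(a,b)  →  {at(a,b), at(a,f), at(b,c), inpos(a,c), inpos(c,e), inpos(e,e), linked(b), near(a)}
optimal plan length = 3; 3 ≤ 4

Yes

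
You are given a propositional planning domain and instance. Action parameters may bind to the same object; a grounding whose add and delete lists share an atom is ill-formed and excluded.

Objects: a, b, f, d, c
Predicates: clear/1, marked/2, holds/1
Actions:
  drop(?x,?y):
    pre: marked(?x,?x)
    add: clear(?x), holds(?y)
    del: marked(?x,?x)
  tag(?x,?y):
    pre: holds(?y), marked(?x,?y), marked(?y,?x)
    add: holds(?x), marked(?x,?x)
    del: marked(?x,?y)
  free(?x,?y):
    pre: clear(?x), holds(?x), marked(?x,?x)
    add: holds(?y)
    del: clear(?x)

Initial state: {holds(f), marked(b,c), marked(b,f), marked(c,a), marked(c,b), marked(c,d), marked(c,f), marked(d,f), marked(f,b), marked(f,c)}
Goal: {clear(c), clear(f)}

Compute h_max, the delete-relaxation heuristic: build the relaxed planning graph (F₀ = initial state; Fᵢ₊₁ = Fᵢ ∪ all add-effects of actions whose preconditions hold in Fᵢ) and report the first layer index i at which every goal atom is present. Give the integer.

3

F0 = init (10 atoms)
F1 = F0 ∪ {holds(b), holds(c), marked(b,b), marked(c,c)}  (14 atoms)
F2 = F1 ∪ {clear(b), clear(c), holds(a), holds(d), marked(f,f)}  (19 atoms)
F3 = F2 ∪ {clear(f)}  (20 atoms)
goal ⊆ F3  ⇒  h_max = 3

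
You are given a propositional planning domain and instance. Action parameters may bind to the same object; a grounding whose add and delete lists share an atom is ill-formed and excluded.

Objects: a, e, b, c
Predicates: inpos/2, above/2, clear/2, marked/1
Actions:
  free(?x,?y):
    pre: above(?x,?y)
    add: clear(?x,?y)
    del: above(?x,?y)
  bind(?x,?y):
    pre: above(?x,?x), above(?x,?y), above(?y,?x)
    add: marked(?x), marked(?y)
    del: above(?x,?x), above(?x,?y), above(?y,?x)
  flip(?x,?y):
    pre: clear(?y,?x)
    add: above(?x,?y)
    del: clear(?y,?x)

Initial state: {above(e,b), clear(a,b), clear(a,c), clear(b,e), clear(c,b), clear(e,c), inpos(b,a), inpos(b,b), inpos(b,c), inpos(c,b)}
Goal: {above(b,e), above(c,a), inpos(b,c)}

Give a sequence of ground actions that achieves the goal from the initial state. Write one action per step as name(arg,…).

free(e,b); flip(b,e); flip(c,a)

1. free(e,b)  →  {clear(a,b), clear(a,c), clear(b,e), clear(c,b), clear(e,b), clear(e,c), inpos(b,a), inpos(b,b), inpos(b,c), inpos(c,b)}
2. flip(b,e)  →  {above(b,e), clear(a,b), clear(a,c), clear(b,e), clear(c,b), clear(e,c), inpos(b,a), inpos(b,b), inpos(b,c), inpos(c,b)}
3. flip(c,a)  →  {above(b,e), above(c,a), clear(a,b), clear(b,e), clear(c,b), clear(e,c), inpos(b,a), inpos(b,b), inpos(b,c), inpos(c,b)}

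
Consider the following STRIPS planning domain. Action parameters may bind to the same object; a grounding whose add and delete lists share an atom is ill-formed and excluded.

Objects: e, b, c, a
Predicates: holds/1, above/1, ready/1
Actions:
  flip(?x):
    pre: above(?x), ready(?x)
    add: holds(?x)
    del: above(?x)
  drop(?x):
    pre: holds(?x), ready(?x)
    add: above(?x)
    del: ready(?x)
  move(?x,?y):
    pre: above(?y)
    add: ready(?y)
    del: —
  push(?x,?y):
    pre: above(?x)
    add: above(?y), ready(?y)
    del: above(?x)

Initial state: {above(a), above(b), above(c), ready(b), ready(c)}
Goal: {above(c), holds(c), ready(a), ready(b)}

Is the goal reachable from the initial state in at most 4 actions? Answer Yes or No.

1. flip(c)  →  {above(a), above(b), holds(c), ready(b), ready(c)}
2. drop(c)  →  {above(a), above(b), above(c), holds(c), ready(b)}
3. move(e,a)  →  {above(a), above(b), above(c), holds(c), ready(a), ready(b)}
optimal plan length = 3; 3 ≤ 4

Yes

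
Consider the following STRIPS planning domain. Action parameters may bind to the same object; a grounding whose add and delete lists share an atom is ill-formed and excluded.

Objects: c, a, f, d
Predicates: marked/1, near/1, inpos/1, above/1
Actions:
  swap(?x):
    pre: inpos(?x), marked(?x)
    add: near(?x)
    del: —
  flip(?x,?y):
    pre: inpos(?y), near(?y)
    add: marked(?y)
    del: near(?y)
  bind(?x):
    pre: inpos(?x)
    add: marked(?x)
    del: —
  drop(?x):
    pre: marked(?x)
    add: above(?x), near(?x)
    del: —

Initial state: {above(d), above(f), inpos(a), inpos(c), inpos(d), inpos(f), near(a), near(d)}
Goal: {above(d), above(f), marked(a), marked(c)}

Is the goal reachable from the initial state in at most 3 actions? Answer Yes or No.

1. flip(c,a)  →  {above(d), above(f), inpos(a), inpos(c), inpos(d), inpos(f), marked(a), near(d)}
2. bind(c)  →  {above(d), above(f), inpos(a), inpos(c), inpos(d), inpos(f), marked(a), marked(c), near(d)}
optimal plan length = 2; 2 ≤ 3

Yes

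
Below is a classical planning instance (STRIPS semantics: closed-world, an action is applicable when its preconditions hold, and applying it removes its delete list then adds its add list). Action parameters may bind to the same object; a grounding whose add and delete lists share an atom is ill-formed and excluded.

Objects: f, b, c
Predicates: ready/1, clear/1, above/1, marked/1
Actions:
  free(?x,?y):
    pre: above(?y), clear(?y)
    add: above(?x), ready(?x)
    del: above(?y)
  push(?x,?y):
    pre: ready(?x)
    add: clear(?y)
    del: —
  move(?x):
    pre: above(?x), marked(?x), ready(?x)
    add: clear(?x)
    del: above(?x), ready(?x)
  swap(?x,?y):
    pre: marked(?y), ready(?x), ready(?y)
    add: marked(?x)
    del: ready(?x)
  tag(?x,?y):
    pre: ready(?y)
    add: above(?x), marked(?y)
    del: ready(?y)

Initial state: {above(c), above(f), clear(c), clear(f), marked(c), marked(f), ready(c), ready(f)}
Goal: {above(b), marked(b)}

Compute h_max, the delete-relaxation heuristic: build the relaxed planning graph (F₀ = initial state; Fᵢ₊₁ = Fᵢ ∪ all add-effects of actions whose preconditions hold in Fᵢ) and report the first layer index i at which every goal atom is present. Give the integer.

F0 = init (8 atoms)
F1 = F0 ∪ {above(b), clear(b), ready(b)}  (11 atoms)
F2 = F1 ∪ {marked(b)}  (12 atoms)
goal ⊆ F2  ⇒  h_max = 2

2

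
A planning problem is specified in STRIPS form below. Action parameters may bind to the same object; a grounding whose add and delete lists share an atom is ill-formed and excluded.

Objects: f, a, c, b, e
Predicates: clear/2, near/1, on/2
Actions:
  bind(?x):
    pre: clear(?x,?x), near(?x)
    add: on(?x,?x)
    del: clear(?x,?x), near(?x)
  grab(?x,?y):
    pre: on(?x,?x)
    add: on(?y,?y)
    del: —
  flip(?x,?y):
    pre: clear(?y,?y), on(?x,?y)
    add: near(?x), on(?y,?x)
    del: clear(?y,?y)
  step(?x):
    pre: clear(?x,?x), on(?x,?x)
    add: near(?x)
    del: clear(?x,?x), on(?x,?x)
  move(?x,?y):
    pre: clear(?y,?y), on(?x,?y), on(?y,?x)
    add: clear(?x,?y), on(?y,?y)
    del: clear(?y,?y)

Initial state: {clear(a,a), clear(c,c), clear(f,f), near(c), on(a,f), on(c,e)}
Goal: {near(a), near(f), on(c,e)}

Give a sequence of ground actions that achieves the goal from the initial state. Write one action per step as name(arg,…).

1. flip(a,f)  →  {clear(a,a), clear(c,c), near(a), near(c), on(a,f), on(c,e), on(f,a)}
2. flip(f,a)  →  {clear(c,c), near(a), near(c), near(f), on(a,f), on(c,e), on(f,a)}

flip(a,f); flip(f,a)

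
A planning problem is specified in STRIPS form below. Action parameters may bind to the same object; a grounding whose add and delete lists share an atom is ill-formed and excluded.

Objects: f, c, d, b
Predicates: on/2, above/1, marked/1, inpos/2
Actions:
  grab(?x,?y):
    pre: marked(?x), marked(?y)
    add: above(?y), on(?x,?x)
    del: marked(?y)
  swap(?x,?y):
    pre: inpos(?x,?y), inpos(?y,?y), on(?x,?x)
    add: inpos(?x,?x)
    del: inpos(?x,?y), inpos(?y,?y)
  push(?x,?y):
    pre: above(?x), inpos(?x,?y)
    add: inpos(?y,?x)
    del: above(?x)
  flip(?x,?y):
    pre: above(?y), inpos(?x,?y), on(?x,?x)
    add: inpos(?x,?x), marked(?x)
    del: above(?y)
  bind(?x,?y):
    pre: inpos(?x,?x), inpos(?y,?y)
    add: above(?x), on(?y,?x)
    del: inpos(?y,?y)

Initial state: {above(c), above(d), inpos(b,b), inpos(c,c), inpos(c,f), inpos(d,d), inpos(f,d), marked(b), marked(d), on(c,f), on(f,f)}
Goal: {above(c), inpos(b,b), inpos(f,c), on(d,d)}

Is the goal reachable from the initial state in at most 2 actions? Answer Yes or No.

1. grab(d,d)  →  {above(c), above(d), inpos(b,b), inpos(c,c), inpos(c,f), inpos(d,d), inpos(f,d), marked(b), on(c,f), on(d,d), on(f,f)}
2. push(c,f)  →  {above(d), inpos(b,b), inpos(c,c), inpos(c,f), inpos(d,d), inpos(f,c), inpos(f,d), marked(b), on(c,f), on(d,d), on(f,f)}
3. bind(c,c)  →  {above(c), above(d), inpos(b,b), inpos(c,f), inpos(d,d), inpos(f,c), inpos(f,d), marked(b), on(c,c), on(c,f), on(d,d), on(f,f)}
optimal plan length = 3; 3 > 2

No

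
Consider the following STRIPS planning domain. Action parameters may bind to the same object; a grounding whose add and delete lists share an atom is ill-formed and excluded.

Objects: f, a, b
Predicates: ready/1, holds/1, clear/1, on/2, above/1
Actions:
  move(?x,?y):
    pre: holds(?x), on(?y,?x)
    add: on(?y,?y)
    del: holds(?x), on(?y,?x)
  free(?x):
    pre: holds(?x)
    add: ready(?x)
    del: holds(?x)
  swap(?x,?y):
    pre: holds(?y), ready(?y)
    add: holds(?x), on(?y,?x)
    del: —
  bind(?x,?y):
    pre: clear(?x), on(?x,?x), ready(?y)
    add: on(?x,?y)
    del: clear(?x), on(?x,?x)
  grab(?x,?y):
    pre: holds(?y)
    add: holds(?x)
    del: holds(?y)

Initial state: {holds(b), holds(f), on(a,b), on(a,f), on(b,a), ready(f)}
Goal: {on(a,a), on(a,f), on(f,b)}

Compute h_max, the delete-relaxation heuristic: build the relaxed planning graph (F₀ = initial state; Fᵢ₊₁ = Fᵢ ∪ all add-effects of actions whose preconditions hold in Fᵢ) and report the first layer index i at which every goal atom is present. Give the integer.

F0 = init (6 atoms)
F1 = F0 ∪ {holds(a), on(a,a), on(f,a), on(f,b), on(f,f), ready(b)}  (12 atoms)
goal ⊆ F1  ⇒  h_max = 1

1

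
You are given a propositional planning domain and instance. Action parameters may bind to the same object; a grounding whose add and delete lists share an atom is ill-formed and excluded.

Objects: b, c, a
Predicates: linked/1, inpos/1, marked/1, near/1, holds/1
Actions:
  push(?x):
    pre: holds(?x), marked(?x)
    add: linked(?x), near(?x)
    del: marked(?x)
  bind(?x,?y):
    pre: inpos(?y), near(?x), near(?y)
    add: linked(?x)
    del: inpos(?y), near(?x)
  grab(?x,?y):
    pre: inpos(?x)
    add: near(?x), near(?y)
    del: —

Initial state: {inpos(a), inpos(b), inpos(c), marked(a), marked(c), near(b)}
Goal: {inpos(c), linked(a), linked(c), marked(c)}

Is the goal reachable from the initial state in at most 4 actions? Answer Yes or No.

Yes

1. grab(c,a)  →  {inpos(a), inpos(b), inpos(c), marked(a), marked(c), near(a), near(b), near(c)}
2. bind(c,b)  →  {inpos(a), inpos(c), linked(c), marked(a), marked(c), near(a), near(b)}
3. bind(a,a)  →  {inpos(c), linked(a), linked(c), marked(a), marked(c), near(b)}
optimal plan length = 3; 3 ≤ 4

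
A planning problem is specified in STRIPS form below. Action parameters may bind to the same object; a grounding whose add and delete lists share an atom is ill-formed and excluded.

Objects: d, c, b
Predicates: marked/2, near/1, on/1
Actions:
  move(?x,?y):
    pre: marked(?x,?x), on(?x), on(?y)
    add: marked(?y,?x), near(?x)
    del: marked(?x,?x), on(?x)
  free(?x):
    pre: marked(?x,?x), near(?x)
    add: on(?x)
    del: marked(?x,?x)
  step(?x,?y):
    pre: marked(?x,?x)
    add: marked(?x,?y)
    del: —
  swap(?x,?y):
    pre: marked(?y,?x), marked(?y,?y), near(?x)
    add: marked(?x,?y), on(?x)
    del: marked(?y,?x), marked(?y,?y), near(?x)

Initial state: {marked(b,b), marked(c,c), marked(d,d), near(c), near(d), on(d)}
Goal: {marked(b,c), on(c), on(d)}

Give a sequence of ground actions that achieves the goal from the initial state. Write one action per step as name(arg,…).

free(c); step(b,c)

1. free(c)  →  {marked(b,b), marked(d,d), near(c), near(d), on(c), on(d)}
2. step(b,c)  →  {marked(b,b), marked(b,c), marked(d,d), near(c), near(d), on(c), on(d)}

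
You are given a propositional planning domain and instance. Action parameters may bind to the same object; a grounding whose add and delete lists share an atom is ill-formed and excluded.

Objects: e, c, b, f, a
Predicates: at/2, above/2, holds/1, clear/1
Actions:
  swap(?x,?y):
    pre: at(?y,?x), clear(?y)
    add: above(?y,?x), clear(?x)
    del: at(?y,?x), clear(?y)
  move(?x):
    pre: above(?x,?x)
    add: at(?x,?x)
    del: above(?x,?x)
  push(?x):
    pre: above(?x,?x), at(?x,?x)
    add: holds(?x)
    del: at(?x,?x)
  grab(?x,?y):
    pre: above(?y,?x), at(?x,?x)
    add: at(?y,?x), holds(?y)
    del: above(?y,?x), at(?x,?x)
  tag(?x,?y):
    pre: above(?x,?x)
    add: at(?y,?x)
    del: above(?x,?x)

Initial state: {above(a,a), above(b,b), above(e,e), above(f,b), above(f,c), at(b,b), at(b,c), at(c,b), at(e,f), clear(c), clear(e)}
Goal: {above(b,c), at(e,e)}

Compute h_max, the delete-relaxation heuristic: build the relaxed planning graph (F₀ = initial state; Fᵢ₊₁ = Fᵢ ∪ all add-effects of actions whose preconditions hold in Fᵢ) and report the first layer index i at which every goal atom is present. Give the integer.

F0 = init (11 atoms)
F1 = F0 ∪ {above(c,b), above(e,f), at(a,a), at(a,b), at(a,e), at(b,a), at(b,e), at(c,a), at(c,e), at(e,a), at(e,b), at(e,e), at(f,a), at(f,b), at(f,e), clear(b), clear(f), holds(b), holds(f)}  (30 atoms)
F2 = F1 ∪ {above(b,a), above(b,c), above(b,e), above(c,a), above(c,e), above(e,a), above(e,b), above(f,a), above(f,e), clear(a), holds(a), holds(c), holds(e)}  (43 atoms)
goal ⊆ F2  ⇒  h_max = 2

2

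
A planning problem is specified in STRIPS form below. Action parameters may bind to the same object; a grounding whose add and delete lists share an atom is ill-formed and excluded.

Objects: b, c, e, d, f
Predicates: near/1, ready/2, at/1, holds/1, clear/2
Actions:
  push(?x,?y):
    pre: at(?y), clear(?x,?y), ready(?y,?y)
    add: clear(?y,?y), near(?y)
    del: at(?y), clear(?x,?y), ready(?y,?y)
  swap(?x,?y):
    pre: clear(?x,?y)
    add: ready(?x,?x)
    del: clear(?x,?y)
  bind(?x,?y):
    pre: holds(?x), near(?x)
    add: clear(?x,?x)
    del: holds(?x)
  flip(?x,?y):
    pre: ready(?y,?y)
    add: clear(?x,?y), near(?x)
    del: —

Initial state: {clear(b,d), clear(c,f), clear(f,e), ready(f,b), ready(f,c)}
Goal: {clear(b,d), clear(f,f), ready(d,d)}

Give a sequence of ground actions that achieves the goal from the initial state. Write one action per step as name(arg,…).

swap(f,e); flip(d,f); swap(d,f); flip(f,f)

1. swap(f,e)  →  {clear(b,d), clear(c,f), ready(f,b), ready(f,c), ready(f,f)}
2. flip(d,f)  →  {clear(b,d), clear(c,f), clear(d,f), near(d), ready(f,b), ready(f,c), ready(f,f)}
3. swap(d,f)  →  {clear(b,d), clear(c,f), near(d), ready(d,d), ready(f,b), ready(f,c), ready(f,f)}
4. flip(f,f)  →  {clear(b,d), clear(c,f), clear(f,f), near(d), near(f), ready(d,d), ready(f,b), ready(f,c), ready(f,f)}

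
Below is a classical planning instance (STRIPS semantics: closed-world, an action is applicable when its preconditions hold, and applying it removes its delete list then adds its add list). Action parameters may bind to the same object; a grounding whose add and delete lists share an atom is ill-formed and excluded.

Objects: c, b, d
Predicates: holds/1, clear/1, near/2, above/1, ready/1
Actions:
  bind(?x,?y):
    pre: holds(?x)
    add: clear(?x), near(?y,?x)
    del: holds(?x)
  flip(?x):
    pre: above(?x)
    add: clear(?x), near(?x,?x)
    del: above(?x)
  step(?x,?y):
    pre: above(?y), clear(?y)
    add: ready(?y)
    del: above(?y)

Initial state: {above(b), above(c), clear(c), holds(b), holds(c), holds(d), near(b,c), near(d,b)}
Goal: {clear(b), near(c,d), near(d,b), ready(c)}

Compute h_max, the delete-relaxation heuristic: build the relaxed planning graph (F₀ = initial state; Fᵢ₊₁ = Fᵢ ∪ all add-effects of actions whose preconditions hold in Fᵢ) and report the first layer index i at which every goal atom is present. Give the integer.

1

F0 = init (8 atoms)
F1 = F0 ∪ {clear(b), clear(d), near(b,b), near(b,d), near(c,b), near(c,c), near(c,d), near(d,c), near(d,d), ready(c)}  (18 atoms)
goal ⊆ F1  ⇒  h_max = 1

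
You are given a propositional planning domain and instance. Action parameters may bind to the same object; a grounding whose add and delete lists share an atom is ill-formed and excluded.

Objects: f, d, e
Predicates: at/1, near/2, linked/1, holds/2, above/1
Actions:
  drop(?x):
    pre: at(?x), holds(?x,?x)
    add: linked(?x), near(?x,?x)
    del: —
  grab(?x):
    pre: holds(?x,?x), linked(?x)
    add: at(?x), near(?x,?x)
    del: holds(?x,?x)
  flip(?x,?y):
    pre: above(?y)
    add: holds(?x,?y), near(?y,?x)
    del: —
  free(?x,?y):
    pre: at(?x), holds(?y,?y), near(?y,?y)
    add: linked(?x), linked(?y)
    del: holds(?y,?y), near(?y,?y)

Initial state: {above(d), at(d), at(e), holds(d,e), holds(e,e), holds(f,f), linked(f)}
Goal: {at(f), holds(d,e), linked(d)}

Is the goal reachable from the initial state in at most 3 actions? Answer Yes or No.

1. drop(e)  →  {above(d), at(d), at(e), holds(d,e), holds(e,e), holds(f,f), linked(e), linked(f), near(e,e)}
2. grab(f)  →  {above(d), at(d), at(e), at(f), holds(d,e), holds(e,e), linked(e), linked(f), near(e,e), near(f,f)}
3. free(d,e)  →  {above(d), at(d), at(e), at(f), holds(d,e), linked(d), linked(e), linked(f), near(f,f)}
optimal plan length = 3; 3 ≤ 3

Yes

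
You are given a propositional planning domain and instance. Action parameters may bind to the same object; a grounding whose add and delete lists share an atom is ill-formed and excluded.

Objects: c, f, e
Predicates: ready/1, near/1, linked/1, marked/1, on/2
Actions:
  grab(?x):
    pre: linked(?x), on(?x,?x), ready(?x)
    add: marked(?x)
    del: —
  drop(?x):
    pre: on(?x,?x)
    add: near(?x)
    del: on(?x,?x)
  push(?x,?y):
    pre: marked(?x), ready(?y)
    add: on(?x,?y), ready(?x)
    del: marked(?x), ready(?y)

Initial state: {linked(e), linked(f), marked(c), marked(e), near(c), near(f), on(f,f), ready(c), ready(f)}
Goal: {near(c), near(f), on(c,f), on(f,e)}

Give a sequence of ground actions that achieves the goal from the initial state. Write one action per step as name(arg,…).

grab(f); push(c,f); push(e,c); push(f,e)

1. grab(f)  →  {linked(e), linked(f), marked(c), marked(e), marked(f), near(c), near(f), on(f,f), ready(c), ready(f)}
2. push(c,f)  →  {linked(e), linked(f), marked(e), marked(f), near(c), near(f), on(c,f), on(f,f), ready(c)}
3. push(e,c)  →  {linked(e), linked(f), marked(f), near(c), near(f), on(c,f), on(e,c), on(f,f), ready(e)}
4. push(f,e)  →  {linked(e), linked(f), near(c), near(f), on(c,f), on(e,c), on(f,e), on(f,f), ready(f)}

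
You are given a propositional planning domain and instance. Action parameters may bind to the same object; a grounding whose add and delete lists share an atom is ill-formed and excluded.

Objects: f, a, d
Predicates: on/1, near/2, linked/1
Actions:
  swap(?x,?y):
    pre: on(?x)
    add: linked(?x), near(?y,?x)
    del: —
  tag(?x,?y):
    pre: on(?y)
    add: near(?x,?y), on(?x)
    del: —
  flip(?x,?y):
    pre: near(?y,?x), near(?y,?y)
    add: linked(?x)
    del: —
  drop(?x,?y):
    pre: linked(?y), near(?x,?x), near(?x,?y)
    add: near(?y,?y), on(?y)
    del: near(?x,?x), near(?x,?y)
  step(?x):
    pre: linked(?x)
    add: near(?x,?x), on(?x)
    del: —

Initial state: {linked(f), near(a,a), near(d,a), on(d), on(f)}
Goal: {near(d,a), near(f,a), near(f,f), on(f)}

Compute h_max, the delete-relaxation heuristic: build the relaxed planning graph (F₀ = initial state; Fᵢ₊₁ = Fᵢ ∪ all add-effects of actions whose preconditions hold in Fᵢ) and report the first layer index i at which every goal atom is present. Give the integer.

F0 = init (5 atoms)
F1 = F0 ∪ {linked(a), linked(d), near(a,d), near(a,f), near(d,d), near(d,f), near(f,d), near(f,f), on(a)}  (14 atoms)
F2 = F1 ∪ {near(f,a)}  (15 atoms)
goal ⊆ F2  ⇒  h_max = 2

2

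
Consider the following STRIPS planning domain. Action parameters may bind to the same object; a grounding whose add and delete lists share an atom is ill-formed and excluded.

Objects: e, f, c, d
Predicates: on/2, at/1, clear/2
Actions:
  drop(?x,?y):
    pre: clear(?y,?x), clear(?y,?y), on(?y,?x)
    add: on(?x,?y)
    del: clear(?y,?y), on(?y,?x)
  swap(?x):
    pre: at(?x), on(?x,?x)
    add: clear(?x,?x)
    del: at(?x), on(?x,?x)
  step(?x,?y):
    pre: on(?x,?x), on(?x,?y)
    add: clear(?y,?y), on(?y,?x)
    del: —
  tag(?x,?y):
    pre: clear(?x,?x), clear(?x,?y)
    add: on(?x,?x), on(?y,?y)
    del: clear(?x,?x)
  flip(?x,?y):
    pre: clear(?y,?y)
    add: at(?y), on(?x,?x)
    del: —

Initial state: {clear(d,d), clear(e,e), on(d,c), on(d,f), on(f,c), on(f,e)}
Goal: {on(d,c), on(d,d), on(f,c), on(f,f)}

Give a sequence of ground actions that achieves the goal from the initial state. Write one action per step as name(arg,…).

1. tag(d,d)  →  {clear(e,e), on(d,c), on(d,d), on(d,f), on(f,c), on(f,e)}
2. flip(f,e)  →  {at(e), clear(e,e), on(d,c), on(d,d), on(d,f), on(f,c), on(f,e), on(f,f)}

tag(d,d); flip(f,e)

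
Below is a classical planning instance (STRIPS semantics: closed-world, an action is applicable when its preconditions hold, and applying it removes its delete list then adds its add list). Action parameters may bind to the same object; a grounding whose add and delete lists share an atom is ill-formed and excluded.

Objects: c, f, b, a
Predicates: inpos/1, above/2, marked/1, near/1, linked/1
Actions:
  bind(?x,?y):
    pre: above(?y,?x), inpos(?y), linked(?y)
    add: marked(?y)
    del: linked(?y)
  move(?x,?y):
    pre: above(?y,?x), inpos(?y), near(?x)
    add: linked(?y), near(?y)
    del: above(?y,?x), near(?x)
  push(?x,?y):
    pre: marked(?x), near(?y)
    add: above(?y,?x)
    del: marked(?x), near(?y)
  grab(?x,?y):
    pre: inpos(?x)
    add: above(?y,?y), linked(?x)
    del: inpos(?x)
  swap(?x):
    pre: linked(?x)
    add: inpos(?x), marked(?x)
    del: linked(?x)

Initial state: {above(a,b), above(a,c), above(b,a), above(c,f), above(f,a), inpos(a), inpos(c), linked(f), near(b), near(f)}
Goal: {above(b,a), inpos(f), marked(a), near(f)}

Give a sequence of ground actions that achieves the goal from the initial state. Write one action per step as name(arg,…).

1. move(b,a)  →  {above(a,c), above(b,a), above(c,f), above(f,a), inpos(a), inpos(c), linked(a), linked(f), near(a), near(f)}
2. bind(c,a)  →  {above(a,c), above(b,a), above(c,f), above(f,a), inpos(a), inpos(c), linked(f), marked(a), near(a), near(f)}
3. swap(f)  →  {above(a,c), above(b,a), above(c,f), above(f,a), inpos(a), inpos(c), inpos(f), marked(a), marked(f), near(a), near(f)}

move(b,a); bind(c,a); swap(f)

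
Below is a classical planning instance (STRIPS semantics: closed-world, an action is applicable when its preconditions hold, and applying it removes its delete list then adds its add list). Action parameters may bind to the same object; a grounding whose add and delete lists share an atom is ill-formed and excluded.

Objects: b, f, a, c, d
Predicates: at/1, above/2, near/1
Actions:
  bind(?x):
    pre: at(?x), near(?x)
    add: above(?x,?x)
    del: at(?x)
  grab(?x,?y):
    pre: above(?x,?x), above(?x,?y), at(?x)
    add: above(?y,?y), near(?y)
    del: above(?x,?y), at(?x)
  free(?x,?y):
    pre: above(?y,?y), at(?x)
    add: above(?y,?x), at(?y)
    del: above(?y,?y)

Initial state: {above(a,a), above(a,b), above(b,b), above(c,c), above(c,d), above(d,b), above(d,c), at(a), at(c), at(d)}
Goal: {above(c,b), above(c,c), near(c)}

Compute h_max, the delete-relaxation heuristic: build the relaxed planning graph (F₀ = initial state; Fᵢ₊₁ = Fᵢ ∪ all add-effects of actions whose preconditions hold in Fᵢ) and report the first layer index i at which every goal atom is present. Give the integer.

2

F0 = init (10 atoms)
F1 = F0 ∪ {above(a,c), above(a,d), above(b,a), above(b,c), above(b,d), above(c,a), above(d,d), at(b), near(b), near(d)}  (20 atoms)
F2 = F1 ∪ {above(c,b), above(d,a), near(a), near(c)}  (24 atoms)
goal ⊆ F2  ⇒  h_max = 2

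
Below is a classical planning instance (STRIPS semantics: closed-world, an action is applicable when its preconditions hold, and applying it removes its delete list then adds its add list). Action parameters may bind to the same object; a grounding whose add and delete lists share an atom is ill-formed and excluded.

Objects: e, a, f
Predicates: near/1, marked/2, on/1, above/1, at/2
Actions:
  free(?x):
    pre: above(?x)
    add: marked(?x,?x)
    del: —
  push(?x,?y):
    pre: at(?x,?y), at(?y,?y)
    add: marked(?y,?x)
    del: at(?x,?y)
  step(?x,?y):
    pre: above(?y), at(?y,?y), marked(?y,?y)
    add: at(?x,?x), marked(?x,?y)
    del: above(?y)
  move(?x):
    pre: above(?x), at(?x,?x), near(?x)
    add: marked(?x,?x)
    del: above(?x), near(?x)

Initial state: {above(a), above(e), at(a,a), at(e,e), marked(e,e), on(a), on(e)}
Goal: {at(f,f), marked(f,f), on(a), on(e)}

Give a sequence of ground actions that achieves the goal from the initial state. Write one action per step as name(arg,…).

1. free(a)  →  {above(a), above(e), at(a,a), at(e,e), marked(a,a), marked(e,e), on(a), on(e)}
2. step(f,e)  →  {above(a), at(a,a), at(e,e), at(f,f), marked(a,a), marked(e,e), marked(f,e), on(a), on(e)}
3. push(f,f)  →  {above(a), at(a,a), at(e,e), marked(a,a), marked(e,e), marked(f,e), marked(f,f), on(a), on(e)}
4. step(f,a)  →  {at(a,a), at(e,e), at(f,f), marked(a,a), marked(e,e), marked(f,a), marked(f,e), marked(f,f), on(a), on(e)}

free(a); step(f,e); push(f,f); step(f,a)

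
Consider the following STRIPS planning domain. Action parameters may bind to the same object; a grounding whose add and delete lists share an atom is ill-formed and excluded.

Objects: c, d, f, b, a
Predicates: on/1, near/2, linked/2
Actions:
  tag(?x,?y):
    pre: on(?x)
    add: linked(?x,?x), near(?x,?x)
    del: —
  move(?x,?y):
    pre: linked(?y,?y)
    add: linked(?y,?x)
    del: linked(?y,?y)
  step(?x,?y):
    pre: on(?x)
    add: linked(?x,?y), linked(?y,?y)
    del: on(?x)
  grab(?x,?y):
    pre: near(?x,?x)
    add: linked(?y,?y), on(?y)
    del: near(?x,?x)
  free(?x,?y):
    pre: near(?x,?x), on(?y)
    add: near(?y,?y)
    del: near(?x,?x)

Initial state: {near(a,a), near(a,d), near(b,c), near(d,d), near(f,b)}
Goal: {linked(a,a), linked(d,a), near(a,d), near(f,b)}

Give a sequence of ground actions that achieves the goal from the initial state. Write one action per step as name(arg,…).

grab(d,d); step(d,a)

1. grab(d,d)  →  {linked(d,d), near(a,a), near(a,d), near(b,c), near(f,b), on(d)}
2. step(d,a)  →  {linked(a,a), linked(d,a), linked(d,d), near(a,a), near(a,d), near(b,c), near(f,b)}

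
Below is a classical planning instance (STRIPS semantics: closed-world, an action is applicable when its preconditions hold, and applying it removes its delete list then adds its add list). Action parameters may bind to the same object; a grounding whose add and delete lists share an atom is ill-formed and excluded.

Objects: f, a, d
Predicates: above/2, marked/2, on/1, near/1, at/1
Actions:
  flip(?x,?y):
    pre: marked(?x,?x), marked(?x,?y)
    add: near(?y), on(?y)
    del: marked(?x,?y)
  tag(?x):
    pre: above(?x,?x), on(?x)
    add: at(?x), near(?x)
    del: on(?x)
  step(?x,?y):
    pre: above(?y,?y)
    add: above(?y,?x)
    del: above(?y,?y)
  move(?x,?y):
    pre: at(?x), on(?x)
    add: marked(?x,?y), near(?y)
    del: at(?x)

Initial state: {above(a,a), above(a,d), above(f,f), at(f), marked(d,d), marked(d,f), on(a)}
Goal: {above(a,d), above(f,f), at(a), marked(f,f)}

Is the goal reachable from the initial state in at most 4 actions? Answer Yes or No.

1. flip(d,f)  →  {above(a,a), above(a,d), above(f,f), at(f), marked(d,d), near(f), on(a), on(f)}
2. tag(a)  →  {above(a,a), above(a,d), above(f,f), at(a), at(f), marked(d,d), near(a), near(f), on(f)}
3. move(f,f)  →  {above(a,a), above(a,d), above(f,f), at(a), marked(d,d), marked(f,f), near(a), near(f), on(f)}
optimal plan length = 3; 3 ≤ 4

Yes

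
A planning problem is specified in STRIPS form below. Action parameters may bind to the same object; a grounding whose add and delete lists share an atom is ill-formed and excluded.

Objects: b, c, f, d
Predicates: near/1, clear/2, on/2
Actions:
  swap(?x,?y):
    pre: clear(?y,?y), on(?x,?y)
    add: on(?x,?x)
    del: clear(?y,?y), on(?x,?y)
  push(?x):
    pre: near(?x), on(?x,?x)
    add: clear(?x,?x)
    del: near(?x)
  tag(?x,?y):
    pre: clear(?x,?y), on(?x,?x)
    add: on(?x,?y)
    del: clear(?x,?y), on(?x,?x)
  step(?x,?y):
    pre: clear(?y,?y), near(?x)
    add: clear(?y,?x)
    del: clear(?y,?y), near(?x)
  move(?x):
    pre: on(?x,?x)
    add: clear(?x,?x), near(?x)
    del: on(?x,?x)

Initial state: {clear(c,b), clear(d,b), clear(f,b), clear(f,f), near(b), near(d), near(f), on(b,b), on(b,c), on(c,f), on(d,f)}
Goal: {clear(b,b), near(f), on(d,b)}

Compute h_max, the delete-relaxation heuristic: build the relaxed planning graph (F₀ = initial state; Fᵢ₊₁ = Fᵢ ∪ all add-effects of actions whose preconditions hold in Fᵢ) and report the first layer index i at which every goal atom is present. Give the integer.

F0 = init (11 atoms)
F1 = F0 ∪ {clear(b,b), clear(f,d), on(c,c), on(d,d)}  (15 atoms)
F2 = F1 ∪ {clear(b,d), clear(b,f), clear(c,c), clear(d,d), near(c), on(c,b), on(d,b)}  (22 atoms)
goal ⊆ F2  ⇒  h_max = 2

2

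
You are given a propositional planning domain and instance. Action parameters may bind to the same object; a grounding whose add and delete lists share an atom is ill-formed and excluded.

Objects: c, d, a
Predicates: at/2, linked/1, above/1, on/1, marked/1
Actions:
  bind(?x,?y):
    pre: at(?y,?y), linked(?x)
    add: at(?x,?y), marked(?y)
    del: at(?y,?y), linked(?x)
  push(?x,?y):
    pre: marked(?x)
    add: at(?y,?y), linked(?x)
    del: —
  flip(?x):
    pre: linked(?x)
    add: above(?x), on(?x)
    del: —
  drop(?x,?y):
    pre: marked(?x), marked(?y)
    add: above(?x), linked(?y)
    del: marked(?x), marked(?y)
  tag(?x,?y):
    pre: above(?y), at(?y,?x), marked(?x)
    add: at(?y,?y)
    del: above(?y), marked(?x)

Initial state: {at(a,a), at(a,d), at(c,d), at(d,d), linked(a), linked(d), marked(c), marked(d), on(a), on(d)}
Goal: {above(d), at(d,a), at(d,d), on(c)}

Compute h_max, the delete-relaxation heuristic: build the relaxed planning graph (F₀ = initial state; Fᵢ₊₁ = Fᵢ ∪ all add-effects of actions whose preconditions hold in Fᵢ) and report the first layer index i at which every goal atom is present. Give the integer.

2

F0 = init (10 atoms)
F1 = F0 ∪ {above(a), above(c), above(d), at(c,c), at(d,a), linked(c), marked(a)}  (17 atoms)
F2 = F1 ∪ {at(a,c), at(c,a), at(d,c), on(c)}  (21 atoms)
goal ⊆ F2  ⇒  h_max = 2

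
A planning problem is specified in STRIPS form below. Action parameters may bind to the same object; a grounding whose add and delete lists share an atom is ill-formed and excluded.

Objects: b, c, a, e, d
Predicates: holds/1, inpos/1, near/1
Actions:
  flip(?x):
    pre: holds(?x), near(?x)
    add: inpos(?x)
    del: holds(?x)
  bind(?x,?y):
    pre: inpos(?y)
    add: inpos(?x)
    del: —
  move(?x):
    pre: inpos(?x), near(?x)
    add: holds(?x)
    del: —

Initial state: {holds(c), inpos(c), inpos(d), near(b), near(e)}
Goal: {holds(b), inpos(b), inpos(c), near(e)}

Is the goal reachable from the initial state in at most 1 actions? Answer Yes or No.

1. bind(b,c)  →  {holds(c), inpos(b), inpos(c), inpos(d), near(b), near(e)}
2. move(b)  →  {holds(b), holds(c), inpos(b), inpos(c), inpos(d), near(b), near(e)}
optimal plan length = 2; 2 > 1

No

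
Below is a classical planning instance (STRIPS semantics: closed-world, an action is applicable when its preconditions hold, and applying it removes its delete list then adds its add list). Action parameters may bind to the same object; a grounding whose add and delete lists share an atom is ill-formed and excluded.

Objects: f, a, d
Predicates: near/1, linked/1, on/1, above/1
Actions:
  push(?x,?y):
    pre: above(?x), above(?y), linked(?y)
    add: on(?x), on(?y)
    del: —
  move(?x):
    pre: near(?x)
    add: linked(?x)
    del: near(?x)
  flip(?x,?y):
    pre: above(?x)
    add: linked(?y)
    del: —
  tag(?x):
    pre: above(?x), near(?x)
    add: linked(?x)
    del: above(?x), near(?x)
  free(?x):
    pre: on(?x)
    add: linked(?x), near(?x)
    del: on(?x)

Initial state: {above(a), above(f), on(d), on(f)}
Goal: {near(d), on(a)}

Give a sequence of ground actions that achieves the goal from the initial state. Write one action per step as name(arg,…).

flip(f,f); push(a,f); free(d)

1. flip(f,f)  →  {above(a), above(f), linked(f), on(d), on(f)}
2. push(a,f)  →  {above(a), above(f), linked(f), on(a), on(d), on(f)}
3. free(d)  →  {above(a), above(f), linked(d), linked(f), near(d), on(a), on(f)}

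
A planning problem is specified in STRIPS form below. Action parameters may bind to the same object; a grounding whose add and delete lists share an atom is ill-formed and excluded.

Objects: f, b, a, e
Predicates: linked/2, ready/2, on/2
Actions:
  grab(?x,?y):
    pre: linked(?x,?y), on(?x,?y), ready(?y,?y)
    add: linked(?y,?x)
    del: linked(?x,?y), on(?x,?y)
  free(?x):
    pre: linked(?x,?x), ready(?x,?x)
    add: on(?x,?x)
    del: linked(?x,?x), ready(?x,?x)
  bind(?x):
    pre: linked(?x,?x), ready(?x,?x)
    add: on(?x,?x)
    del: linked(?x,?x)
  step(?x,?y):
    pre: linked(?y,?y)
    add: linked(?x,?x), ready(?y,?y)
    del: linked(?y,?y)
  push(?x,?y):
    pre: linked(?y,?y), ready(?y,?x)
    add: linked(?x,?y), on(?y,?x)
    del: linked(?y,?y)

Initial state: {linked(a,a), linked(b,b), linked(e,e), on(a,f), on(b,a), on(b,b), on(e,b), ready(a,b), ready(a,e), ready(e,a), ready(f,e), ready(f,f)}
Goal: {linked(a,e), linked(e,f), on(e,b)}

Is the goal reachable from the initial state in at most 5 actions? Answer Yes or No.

Yes

1. step(f,b)  →  {linked(a,a), linked(e,e), linked(f,f), on(a,f), on(b,a), on(b,b), on(e,b), ready(a,b), ready(a,e), ready(b,b), ready(e,a), ready(f,e), ready(f,f)}
2. push(a,e)  →  {linked(a,a), linked(a,e), linked(f,f), on(a,f), on(b,a), on(b,b), on(e,a), on(e,b), ready(a,b), ready(a,e), ready(b,b), ready(e,a), ready(f,e), ready(f,f)}
3. push(e,f)  →  {linked(a,a), linked(a,e), linked(e,f), on(a,f), on(b,a), on(b,b), on(e,a), on(e,b), on(f,e), ready(a,b), ready(a,e), ready(b,b), ready(e,a), ready(f,e), ready(f,f)}
optimal plan length = 3; 3 ≤ 5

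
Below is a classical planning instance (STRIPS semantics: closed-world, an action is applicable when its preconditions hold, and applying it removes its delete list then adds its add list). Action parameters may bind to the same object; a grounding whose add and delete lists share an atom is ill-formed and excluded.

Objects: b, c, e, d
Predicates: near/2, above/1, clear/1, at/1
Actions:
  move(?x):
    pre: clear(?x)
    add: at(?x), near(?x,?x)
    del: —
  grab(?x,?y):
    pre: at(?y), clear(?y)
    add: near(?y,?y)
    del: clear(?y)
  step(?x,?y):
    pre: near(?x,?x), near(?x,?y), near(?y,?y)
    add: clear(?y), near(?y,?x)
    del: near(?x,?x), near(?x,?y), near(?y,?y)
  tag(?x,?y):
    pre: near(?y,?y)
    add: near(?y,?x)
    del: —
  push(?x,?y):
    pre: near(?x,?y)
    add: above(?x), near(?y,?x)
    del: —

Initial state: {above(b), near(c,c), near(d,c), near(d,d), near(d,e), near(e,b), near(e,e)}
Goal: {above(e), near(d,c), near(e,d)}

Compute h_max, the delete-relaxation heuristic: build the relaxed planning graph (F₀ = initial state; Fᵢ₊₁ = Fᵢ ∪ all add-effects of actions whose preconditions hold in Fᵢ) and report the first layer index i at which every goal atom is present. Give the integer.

1

F0 = init (7 atoms)
F1 = F0 ∪ {above(c), above(d), above(e), clear(c), clear(e), near(b,e), near(c,b), near(c,d), near(c,e), near(d,b), near(e,c), near(e,d)}  (19 atoms)
goal ⊆ F1  ⇒  h_max = 1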